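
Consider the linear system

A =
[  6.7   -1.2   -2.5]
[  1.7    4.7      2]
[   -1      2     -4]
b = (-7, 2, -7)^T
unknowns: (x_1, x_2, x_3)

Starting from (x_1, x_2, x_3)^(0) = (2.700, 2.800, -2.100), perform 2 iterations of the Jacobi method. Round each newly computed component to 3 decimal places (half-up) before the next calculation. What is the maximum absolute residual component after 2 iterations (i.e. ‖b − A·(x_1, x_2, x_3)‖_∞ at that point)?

2.248

Iteration 1:
  x_1 = (-7 - (-1.2)·2.800 - (-2.5)·-2.100) / (6.7) = -1.327
  x_2 = (2 - (1.7)·2.700 - (2)·-2.100) / (4.7) = 0.343
  x_3 = (-7 - (-1)·2.700 - (2)·2.800) / (-4) = 2.475
Iteration 2:
  x_1 = (-7 - (-1.2)·0.343 - (-2.5)·2.475) / (6.7) = -0.060
  x_2 = (2 - (1.7)·-1.327 - (2)·2.475) / (4.7) = -0.148
  x_3 = (-7 - (-1)·-1.327 - (2)·0.343) / (-4) = 2.253
Residual b − A·x = (-1.143, -1.708, 2.248); ∞-norm = 2.248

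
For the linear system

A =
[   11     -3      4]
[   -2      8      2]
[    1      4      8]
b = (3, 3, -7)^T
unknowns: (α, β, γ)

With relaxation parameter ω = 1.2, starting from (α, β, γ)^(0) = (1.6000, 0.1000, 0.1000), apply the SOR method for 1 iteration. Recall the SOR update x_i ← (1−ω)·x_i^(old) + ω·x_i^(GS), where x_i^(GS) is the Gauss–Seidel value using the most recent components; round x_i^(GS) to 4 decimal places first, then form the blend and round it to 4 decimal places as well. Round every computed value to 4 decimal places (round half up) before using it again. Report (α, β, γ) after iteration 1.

Iteration 1:
  α: GS value = (3 - (-3)·0.1000 - (4)·0.1000) / (11) = 0.2636;  α ← (1−ω)·1.6000 + ω·0.2636 = -0.0037
  β: GS value = (3 - (-2)·-0.0037 - (2)·0.1000) / (8) = 0.3491;  β ← (1−ω)·0.1000 + ω·0.3491 = 0.3989
  γ: GS value = (-7 - (1)·-0.0037 - (4)·0.3989) / (8) = -1.0740;  γ ← (1−ω)·0.1000 + ω·-1.0740 = -1.3088

(-0.0037, 0.3989, -1.3088)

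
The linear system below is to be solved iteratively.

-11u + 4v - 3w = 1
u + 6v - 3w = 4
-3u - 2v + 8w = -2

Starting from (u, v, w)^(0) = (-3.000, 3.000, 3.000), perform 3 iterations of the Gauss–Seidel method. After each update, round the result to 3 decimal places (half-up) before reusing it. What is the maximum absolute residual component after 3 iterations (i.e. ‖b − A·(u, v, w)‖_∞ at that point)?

Iteration 1:
  u = (1 - (4)·3.000 - (-3)·3.000) / (-11) = 0.182
  v = (4 - (1)·0.182 - (-3)·3.000) / (6) = 2.136
  w = (-2 - (-3)·0.182 - (-2)·2.136) / (8) = 0.352
Iteration 2:
  u = (1 - (4)·2.136 - (-3)·0.352) / (-11) = 0.590
  v = (4 - (1)·0.590 - (-3)·0.352) / (6) = 0.744
  w = (-2 - (-3)·0.590 - (-2)·0.744) / (8) = 0.157
Iteration 3:
  u = (1 - (4)·0.744 - (-3)·0.157) / (-11) = 0.137
  v = (4 - (1)·0.137 - (-3)·0.157) / (6) = 0.722
  w = (-2 - (-3)·0.137 - (-2)·0.722) / (8) = -0.018
Residual b − A·x = (-0.435, -0.523, -0.001); ∞-norm = 0.523

0.523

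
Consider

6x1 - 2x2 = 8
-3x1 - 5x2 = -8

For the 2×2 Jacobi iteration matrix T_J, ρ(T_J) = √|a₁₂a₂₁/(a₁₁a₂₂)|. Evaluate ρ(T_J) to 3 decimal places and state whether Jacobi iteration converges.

a₁₂a₂₁/(a₁₁a₂₂) = (-2)·(-3) / ((6)·(-5)) = -0.200000
ρ = √|-0.200000| = √0.200000 = 0.447
ρ < 1, so Jacobi converges

0.447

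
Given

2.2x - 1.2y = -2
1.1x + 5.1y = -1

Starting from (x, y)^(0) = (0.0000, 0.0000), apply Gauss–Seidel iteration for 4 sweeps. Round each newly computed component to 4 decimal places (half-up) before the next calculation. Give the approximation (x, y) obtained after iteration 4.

Iteration 1:
  x = (-2 - (-1.2)·0.0000) / (2.2) = -0.9091
  y = (-1 - (1.1)·-0.9091) / (5.1) = 0.0000
Iteration 2:
  x = (-2 - (-1.2)·0.0000) / (2.2) = -0.9091
  y = (-1 - (1.1)·-0.9091) / (5.1) = 0.0000
Iteration 3:
  x = (-2 - (-1.2)·0.0000) / (2.2) = -0.9091
  y = (-1 - (1.1)·-0.9091) / (5.1) = 0.0000
Iteration 4:
  x = (-2 - (-1.2)·0.0000) / (2.2) = -0.9091
  y = (-1 - (1.1)·-0.9091) / (5.1) = 0.0000

(-0.9091, 0.0000)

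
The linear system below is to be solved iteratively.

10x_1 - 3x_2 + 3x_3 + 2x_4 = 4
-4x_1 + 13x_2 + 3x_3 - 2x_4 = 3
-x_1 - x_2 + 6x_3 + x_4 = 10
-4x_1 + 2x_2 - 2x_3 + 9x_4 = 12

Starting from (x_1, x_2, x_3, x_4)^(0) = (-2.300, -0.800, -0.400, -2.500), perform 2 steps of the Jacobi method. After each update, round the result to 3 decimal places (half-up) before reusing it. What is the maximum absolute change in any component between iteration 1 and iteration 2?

1.799

Iteration 1:
  x_1 = (4 - (-3)·-0.800 - (3)·-0.400 - (2)·-2.500) / (10) = 0.780
  x_2 = (3 - (-4)·-2.300 - (3)·-0.400 - (-2)·-2.500) / (13) = -0.769
  x_3 = (10 - (-1)·-2.300 - (-1)·-0.800 - (1)·-2.500) / (6) = 1.567
  x_4 = (12 - (-4)·-2.300 - (2)·-0.800 - (-2)·-0.400) / (9) = 0.400
Iteration 2:
  x_1 = (4 - (-3)·-0.769 - (3)·1.567 - (2)·0.400) / (10) = -0.381
  x_2 = (3 - (-4)·0.780 - (3)·1.567 - (-2)·0.400) / (13) = 0.171
  x_3 = (10 - (-1)·0.780 - (-1)·-0.769 - (1)·0.400) / (6) = 1.602
  x_4 = (12 - (-4)·0.780 - (2)·-0.769 - (-2)·1.567) / (9) = 2.199
Change: (-1.161, 0.940, 0.035, 1.799) → max |·| = 1.799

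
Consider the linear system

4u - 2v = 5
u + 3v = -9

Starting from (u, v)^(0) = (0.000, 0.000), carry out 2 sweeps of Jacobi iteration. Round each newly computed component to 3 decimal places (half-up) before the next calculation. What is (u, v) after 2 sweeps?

(-0.250, -3.417)

Iteration 1:
  u = (5 - (-2)·0.000) / (4) = 1.250
  v = (-9 - (1)·0.000) / (3) = -3.000
Iteration 2:
  u = (5 - (-2)·-3.000) / (4) = -0.250
  v = (-9 - (1)·1.250) / (3) = -3.417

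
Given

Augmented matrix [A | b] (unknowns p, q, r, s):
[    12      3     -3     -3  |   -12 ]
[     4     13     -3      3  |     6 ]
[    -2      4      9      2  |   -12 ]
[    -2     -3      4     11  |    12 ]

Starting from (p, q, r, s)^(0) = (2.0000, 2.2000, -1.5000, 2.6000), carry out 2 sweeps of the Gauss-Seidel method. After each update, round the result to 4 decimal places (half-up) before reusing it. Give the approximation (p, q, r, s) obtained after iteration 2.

Iteration 1:
  p = (-12 - (3)·2.2000 - (-3)·-1.5000 - (-3)·2.6000) / (12) = -1.2750
  q = (6 - (4)·-1.2750 - (-3)·-1.5000 - (3)·2.6000) / (13) = -0.0923
  r = (-12 - (-2)·-1.2750 - (4)·-0.0923 - (2)·2.6000) / (9) = -2.1534
  s = (12 - (-2)·-1.2750 - (-3)·-0.0923 - (4)·-2.1534) / (11) = 1.6170
Iteration 2:
  p = (-12 - (3)·-0.0923 - (-3)·-2.1534 - (-3)·1.6170) / (12) = -1.1110
  q = (6 - (4)·-1.1110 - (-3)·-2.1534 - (3)·1.6170) / (13) = -0.0667
  r = (-12 - (-2)·-1.1110 - (4)·-0.0667 - (2)·1.6170) / (9) = -1.9099
  s = (12 - (-2)·-1.1110 - (-3)·-0.0667 - (4)·-1.9099) / (11) = 1.5652

(-1.1110, -0.0667, -1.9099, 1.5652)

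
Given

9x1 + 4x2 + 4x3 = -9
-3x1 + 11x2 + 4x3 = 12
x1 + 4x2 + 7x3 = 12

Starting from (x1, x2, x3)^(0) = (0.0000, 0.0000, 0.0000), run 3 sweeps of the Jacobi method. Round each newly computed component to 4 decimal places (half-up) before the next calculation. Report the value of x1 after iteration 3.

Iteration 1:
  x1 = (-9 - (4)·0.0000 - (4)·0.0000) / (9) = -1.0000
  x2 = (12 - (-3)·0.0000 - (4)·0.0000) / (11) = 1.0909
  x3 = (12 - (1)·0.0000 - (4)·0.0000) / (7) = 1.7143
Iteration 2:
  x1 = (-9 - (4)·1.0909 - (4)·1.7143) / (9) = -2.2468
  x2 = (12 - (-3)·-1.0000 - (4)·1.7143) / (11) = 0.1948
  x3 = (12 - (1)·-1.0000 - (4)·1.0909) / (7) = 1.2338
Iteration 3:
  x1 = (-9 - (4)·0.1948 - (4)·1.2338) / (9) = -1.6349
  x2 = (12 - (-3)·-2.2468 - (4)·1.2338) / (11) = 0.0295
  x3 = (12 - (1)·-2.2468 - (4)·0.1948) / (7) = 1.9239

-1.6349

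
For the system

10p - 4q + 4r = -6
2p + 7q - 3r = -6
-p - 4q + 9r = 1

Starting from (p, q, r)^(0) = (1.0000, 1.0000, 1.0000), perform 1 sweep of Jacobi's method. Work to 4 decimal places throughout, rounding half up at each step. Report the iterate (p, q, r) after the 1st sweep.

Iteration 1:
  p = (-6 - (-4)·1.0000 - (4)·1.0000) / (10) = -0.6000
  q = (-6 - (2)·1.0000 - (-3)·1.0000) / (7) = -0.7143
  r = (1 - (-1)·1.0000 - (-4)·1.0000) / (9) = 0.6667

(-0.6000, -0.7143, 0.6667)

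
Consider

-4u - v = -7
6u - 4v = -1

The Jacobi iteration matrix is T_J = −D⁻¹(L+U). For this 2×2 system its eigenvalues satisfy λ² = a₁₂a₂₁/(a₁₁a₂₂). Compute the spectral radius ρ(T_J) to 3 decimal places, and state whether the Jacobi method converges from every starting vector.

0.612

a₁₂a₂₁/(a₁₁a₂₂) = (-1)·(6) / ((-4)·(-4)) = -0.375000
ρ = √|-0.375000| = √0.375000 = 0.612
ρ < 1, so Jacobi converges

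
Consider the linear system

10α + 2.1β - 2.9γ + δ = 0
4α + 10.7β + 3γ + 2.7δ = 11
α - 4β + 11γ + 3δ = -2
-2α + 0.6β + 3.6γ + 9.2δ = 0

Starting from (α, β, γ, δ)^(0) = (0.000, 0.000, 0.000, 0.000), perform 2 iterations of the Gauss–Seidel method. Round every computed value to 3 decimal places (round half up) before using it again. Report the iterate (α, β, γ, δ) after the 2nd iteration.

Iteration 1:
  α = (0 - (2.1)·0.000 - (-2.9)·0.000 - (1)·0.000) / (10) = 0.000
  β = (11 - (4)·0.000 - (3)·0.000 - (2.7)·0.000) / (10.7) = 1.028
  γ = (-2 - (1)·0.000 - (-4)·1.028 - (3)·0.000) / (11) = 0.192
  δ = (0 - (-2)·0.000 - (0.6)·1.028 - (3.6)·0.192) / (9.2) = -0.142
Iteration 2:
  α = (0 - (2.1)·1.028 - (-2.9)·0.192 - (1)·-0.142) / (10) = -0.146
  β = (11 - (4)·-0.146 - (3)·0.192 - (2.7)·-0.142) / (10.7) = 1.065
  γ = (-2 - (1)·-0.146 - (-4)·1.065 - (3)·-0.142) / (11) = 0.257
  δ = (0 - (-2)·-0.146 - (0.6)·1.065 - (3.6)·0.257) / (9.2) = -0.202

(-0.146, 1.065, 0.257, -0.202)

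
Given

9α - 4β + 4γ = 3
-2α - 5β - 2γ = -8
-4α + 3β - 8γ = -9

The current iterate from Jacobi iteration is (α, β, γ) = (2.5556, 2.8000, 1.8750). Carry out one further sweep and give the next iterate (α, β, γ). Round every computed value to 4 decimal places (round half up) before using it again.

One sweep:
  α = (3 - (-4)·2.8000 - (4)·1.8750) / (9) = 0.7444
  β = (-8 - (-2)·2.5556 - (-2)·1.8750) / (-5) = -0.1722
  γ = (-9 - (-4)·2.5556 - (3)·2.8000) / (-8) = 0.8972

(0.7444, -0.1722, 0.8972)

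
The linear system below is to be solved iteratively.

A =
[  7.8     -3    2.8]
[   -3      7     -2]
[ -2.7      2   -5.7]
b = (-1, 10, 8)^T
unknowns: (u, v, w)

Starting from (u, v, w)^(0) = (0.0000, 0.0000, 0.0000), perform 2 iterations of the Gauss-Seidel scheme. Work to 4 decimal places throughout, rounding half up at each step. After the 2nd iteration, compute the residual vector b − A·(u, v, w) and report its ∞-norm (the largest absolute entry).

1.3384

Iteration 1:
  u = (-1 - (-3)·0.0000 - (2.8)·0.0000) / (7.8) = -0.1282
  v = (10 - (-3)·-0.1282 - (-2)·0.0000) / (7) = 1.3736
  w = (8 - (-2.7)·-0.1282 - (2)·1.3736) / (-5.7) = -0.8608
Iteration 2:
  u = (-1 - (-3)·1.3736 - (2.8)·-0.8608) / (7.8) = 0.7091
  v = (10 - (-3)·0.7091 - (-2)·-0.8608) / (7) = 1.4865
  w = (8 - (-2.7)·0.7091 - (2)·1.4865) / (-5.7) = -1.2178
Residual b − A·x = (1.3384, -0.7138, 0.0001); ∞-norm = 1.3384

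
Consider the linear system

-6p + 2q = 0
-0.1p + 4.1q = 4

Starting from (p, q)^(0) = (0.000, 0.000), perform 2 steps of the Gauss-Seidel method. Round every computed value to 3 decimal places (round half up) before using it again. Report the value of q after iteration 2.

Iteration 1:
  p = (0 - (2)·0.000) / (-6) = 0.000
  q = (4 - (-0.1)·0.000) / (4.1) = 0.976
Iteration 2:
  p = (0 - (2)·0.976) / (-6) = 0.325
  q = (4 - (-0.1)·0.325) / (4.1) = 0.984

0.984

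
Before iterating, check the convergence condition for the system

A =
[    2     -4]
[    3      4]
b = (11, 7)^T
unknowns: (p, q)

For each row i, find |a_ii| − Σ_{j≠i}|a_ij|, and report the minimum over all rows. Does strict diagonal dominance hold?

row 1: |2| − (4) = -2
row 2: |4| − (3) = 1
minimum over rows = -2 → not strictly diagonally dominant

-2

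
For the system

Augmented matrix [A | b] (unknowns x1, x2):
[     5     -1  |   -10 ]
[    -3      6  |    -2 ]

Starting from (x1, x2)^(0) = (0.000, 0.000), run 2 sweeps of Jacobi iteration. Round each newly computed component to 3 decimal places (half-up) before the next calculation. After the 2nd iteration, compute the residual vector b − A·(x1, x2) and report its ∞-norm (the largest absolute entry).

0.998

Iteration 1:
  x1 = (-10 - (-1)·0.000) / (5) = -2.000
  x2 = (-2 - (-3)·0.000) / (6) = -0.333
Iteration 2:
  x1 = (-10 - (-1)·-0.333) / (5) = -2.067
  x2 = (-2 - (-3)·-2.000) / (6) = -1.333
Residual b − A·x = (-0.998, -0.203); ∞-norm = 0.998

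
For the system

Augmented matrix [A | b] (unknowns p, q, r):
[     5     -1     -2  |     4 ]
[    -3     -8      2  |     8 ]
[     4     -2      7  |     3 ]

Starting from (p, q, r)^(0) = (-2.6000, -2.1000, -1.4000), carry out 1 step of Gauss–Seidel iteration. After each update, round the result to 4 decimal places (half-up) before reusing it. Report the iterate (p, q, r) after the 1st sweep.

(-0.1800, -1.2825, 0.1650)

Iteration 1:
  p = (4 - (-1)·-2.1000 - (-2)·-1.4000) / (5) = -0.1800
  q = (8 - (-3)·-0.1800 - (2)·-1.4000) / (-8) = -1.2825
  r = (3 - (4)·-0.1800 - (-2)·-1.2825) / (7) = 0.1650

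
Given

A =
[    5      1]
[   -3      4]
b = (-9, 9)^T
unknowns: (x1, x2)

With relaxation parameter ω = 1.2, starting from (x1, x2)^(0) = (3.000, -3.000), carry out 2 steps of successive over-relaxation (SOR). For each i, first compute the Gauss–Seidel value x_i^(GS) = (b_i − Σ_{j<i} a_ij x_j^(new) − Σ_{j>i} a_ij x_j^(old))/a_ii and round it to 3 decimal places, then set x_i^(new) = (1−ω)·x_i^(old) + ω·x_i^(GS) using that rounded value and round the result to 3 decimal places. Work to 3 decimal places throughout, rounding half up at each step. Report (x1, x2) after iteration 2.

Iteration 1:
  x1: GS value = (-9 - (1)·-3.000) / (5) = -1.200;  x1 ← (1−ω)·3.000 + ω·-1.200 = -2.040
  x2: GS value = (9 - (-3)·-2.040) / (4) = 0.720;  x2 ← (1−ω)·-3.000 + ω·0.720 = 1.464
Iteration 2:
  x1: GS value = (-9 - (1)·1.464) / (5) = -2.093;  x1 ← (1−ω)·-2.040 + ω·-2.093 = -2.104
  x2: GS value = (9 - (-3)·-2.104) / (4) = 0.672;  x2 ← (1−ω)·1.464 + ω·0.672 = 0.514

(-2.104, 0.514)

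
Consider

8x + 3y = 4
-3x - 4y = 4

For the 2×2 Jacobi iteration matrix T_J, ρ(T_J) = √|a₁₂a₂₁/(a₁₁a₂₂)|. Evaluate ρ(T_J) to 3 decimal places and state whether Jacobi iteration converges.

a₁₂a₂₁/(a₁₁a₂₂) = (3)·(-3) / ((8)·(-4)) = 0.281250
ρ = √|0.281250| = √0.281250 = 0.530
ρ < 1, so Jacobi converges

0.530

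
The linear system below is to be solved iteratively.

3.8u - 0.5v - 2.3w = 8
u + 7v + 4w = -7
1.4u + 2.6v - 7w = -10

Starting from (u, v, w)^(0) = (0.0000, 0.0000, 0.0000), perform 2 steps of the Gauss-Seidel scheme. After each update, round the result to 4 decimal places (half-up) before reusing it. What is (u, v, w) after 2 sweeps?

Iteration 1:
  u = (8 - (-0.5)·0.0000 - (-2.3)·0.0000) / (3.8) = 2.1053
  v = (-7 - (1)·2.1053 - (4)·0.0000) / (7) = -1.3008
  w = (-10 - (1.4)·2.1053 - (2.6)·-1.3008) / (-7) = 1.3665
Iteration 2:
  u = (8 - (-0.5)·-1.3008 - (-2.3)·1.3665) / (3.8) = 2.7612
  v = (-7 - (1)·2.7612 - (4)·1.3665) / (7) = -2.1753
  w = (-10 - (1.4)·2.7612 - (2.6)·-2.1753) / (-7) = 1.1728

(2.7612, -2.1753, 1.1728)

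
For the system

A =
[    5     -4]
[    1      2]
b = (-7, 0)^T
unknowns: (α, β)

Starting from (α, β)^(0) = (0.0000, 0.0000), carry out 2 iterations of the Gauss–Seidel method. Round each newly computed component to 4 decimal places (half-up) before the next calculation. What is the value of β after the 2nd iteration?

0.4200

Iteration 1:
  α = (-7 - (-4)·0.0000) / (5) = -1.4000
  β = (0 - (1)·-1.4000) / (2) = 0.7000
Iteration 2:
  α = (-7 - (-4)·0.7000) / (5) = -0.8400
  β = (0 - (1)·-0.8400) / (2) = 0.4200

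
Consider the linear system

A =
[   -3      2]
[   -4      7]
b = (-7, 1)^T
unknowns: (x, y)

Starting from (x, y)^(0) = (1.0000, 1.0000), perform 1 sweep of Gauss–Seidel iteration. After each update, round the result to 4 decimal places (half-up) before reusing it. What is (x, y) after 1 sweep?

Iteration 1:
  x = (-7 - (2)·1.0000) / (-3) = 3.0000
  y = (1 - (-4)·3.0000) / (7) = 1.8571

(3.0000, 1.8571)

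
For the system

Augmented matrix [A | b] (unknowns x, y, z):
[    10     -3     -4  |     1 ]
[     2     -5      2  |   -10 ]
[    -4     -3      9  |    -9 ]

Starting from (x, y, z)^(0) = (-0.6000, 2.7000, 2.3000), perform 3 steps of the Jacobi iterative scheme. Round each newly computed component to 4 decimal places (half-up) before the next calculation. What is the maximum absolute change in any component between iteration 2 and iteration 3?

Iteration 1:
  x = (1 - (-3)·2.7000 - (-4)·2.3000) / (10) = 1.8300
  y = (-10 - (2)·-0.6000 - (2)·2.3000) / (-5) = 2.6800
  z = (-9 - (-4)·-0.6000 - (-3)·2.7000) / (9) = -0.3667
Iteration 2:
  x = (1 - (-3)·2.6800 - (-4)·-0.3667) / (10) = 0.7573
  y = (-10 - (2)·1.8300 - (2)·-0.3667) / (-5) = 2.5853
  z = (-9 - (-4)·1.8300 - (-3)·2.6800) / (9) = 0.7067
Iteration 3:
  x = (1 - (-3)·2.5853 - (-4)·0.7067) / (10) = 1.1583
  y = (-10 - (2)·0.7573 - (2)·0.7067) / (-5) = 2.5856
  z = (-9 - (-4)·0.7573 - (-3)·2.5853) / (9) = 0.1983
Change: (0.4010, 0.0003, -0.5084) → max |·| = 0.5084

0.5084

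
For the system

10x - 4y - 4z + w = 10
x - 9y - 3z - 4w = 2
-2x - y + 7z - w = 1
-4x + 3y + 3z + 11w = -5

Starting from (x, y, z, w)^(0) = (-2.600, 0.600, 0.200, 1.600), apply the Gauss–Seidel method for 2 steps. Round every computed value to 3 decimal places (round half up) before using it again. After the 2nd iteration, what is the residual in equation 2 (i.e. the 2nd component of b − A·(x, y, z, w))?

Iteration 1:
  x = (10 - (-4)·0.600 - (-4)·0.200 - (1)·1.600) / (10) = 1.160
  y = (2 - (1)·1.160 - (-3)·0.200 - (-4)·1.600) / (-9) = -0.871
  z = (1 - (-2)·1.160 - (-1)·-0.871 - (-1)·1.600) / (7) = 0.578
  w = (-5 - (-4)·1.160 - (3)·-0.871 - (3)·0.578) / (11) = 0.047
Iteration 2:
  x = (10 - (-4)·-0.871 - (-4)·0.578 - (1)·0.047) / (10) = 0.878
  y = (2 - (1)·0.878 - (-3)·0.578 - (-4)·0.047) / (-9) = -0.338
  z = (1 - (-2)·0.878 - (-1)·-0.338 - (-1)·0.047) / (7) = 0.352
  w = (-5 - (-4)·0.878 - (3)·-0.338 - (3)·0.352) / (11) = -0.139
Residual b − A·x = (1.415, -1.420, -0.185, -0.001)

-1.420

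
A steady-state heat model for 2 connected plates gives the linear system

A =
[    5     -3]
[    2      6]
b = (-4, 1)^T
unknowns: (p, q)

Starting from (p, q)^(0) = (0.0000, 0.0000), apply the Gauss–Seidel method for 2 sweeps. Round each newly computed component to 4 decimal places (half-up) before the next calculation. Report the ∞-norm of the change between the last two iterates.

0.2600

Iteration 1:
  p = (-4 - (-3)·0.0000) / (5) = -0.8000
  q = (1 - (2)·-0.8000) / (6) = 0.4333
Iteration 2:
  p = (-4 - (-3)·0.4333) / (5) = -0.5400
  q = (1 - (2)·-0.5400) / (6) = 0.3467
Change: (0.2600, -0.0866) → max |·| = 0.2600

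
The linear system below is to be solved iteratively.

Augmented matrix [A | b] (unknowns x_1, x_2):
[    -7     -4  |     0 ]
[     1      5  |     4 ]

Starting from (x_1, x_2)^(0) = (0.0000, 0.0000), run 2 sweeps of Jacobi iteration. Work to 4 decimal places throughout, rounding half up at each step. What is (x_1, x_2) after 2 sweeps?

(-0.4571, 0.8000)

Iteration 1:
  x_1 = (0 - (-4)·0.0000) / (-7) = 0.0000
  x_2 = (4 - (1)·0.0000) / (5) = 0.8000
Iteration 2:
  x_1 = (0 - (-4)·0.8000) / (-7) = -0.4571
  x_2 = (4 - (1)·0.0000) / (5) = 0.8000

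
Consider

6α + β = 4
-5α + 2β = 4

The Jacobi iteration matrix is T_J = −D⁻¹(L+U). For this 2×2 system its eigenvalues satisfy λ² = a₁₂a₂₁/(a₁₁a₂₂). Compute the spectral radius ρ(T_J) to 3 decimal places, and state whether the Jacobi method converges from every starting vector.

0.645

a₁₂a₂₁/(a₁₁a₂₂) = (1)·(-5) / ((6)·(2)) = -0.416667
ρ = √|-0.416667| = √0.416667 = 0.645
ρ < 1, so Jacobi converges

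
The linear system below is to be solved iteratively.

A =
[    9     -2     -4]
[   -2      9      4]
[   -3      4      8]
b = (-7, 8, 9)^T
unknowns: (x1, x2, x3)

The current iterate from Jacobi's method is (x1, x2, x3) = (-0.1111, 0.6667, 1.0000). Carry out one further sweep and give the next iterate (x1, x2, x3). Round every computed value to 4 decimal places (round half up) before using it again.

One sweep:
  x1 = (-7 - (-2)·0.6667 - (-4)·1.0000) / (9) = -0.1852
  x2 = (8 - (-2)·-0.1111 - (4)·1.0000) / (9) = 0.4198
  x3 = (9 - (-3)·-0.1111 - (4)·0.6667) / (8) = 0.7500

(-0.1852, 0.4198, 0.7500)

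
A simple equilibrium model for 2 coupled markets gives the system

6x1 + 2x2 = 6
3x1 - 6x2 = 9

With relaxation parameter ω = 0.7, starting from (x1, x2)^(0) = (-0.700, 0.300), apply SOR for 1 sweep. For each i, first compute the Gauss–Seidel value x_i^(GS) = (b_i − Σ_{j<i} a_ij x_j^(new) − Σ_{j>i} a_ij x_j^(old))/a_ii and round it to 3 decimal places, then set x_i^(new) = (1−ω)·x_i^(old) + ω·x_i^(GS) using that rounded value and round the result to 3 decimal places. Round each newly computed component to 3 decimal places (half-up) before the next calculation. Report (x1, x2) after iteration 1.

(0.420, -0.813)

Iteration 1:
  x1: GS value = (6 - (2)·0.300) / (6) = 0.900;  x1 ← (1−ω)·-0.700 + ω·0.900 = 0.420
  x2: GS value = (9 - (3)·0.420) / (-6) = -1.290;  x2 ← (1−ω)·0.300 + ω·-1.290 = -0.813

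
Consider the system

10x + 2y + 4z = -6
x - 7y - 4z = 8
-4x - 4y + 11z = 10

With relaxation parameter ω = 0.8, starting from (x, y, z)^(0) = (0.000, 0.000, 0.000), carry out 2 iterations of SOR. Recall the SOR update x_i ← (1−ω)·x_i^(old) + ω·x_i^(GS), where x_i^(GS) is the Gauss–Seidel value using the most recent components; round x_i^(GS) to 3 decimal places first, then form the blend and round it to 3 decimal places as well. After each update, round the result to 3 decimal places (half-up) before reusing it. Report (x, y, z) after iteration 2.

(-0.519, -1.307, 0.257)

Iteration 1:
  x: GS value = (-6 - (2)·0.000 - (4)·0.000) / (10) = -0.600;  x ← (1−ω)·0.000 + ω·-0.600 = -0.480
  y: GS value = (8 - (1)·-0.480 - (-4)·0.000) / (-7) = -1.211;  y ← (1−ω)·0.000 + ω·-1.211 = -0.969
  z: GS value = (10 - (-4)·-0.480 - (-4)·-0.969) / (11) = 0.382;  z ← (1−ω)·0.000 + ω·0.382 = 0.306
Iteration 2:
  x: GS value = (-6 - (2)·-0.969 - (4)·0.306) / (10) = -0.529;  x ← (1−ω)·-0.480 + ω·-0.529 = -0.519
  y: GS value = (8 - (1)·-0.519 - (-4)·0.306) / (-7) = -1.392;  y ← (1−ω)·-0.969 + ω·-1.392 = -1.307
  z: GS value = (10 - (-4)·-0.519 - (-4)·-1.307) / (11) = 0.245;  z ← (1−ω)·0.306 + ω·0.245 = 0.257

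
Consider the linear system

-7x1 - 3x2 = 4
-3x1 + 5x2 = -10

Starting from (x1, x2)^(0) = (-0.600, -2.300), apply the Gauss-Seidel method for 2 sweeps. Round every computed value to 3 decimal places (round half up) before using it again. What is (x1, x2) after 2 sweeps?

(0.179, -1.893)

Iteration 1:
  x1 = (4 - (-3)·-2.300) / (-7) = 0.414
  x2 = (-10 - (-3)·0.414) / (5) = -1.752
Iteration 2:
  x1 = (4 - (-3)·-1.752) / (-7) = 0.179
  x2 = (-10 - (-3)·0.179) / (5) = -1.893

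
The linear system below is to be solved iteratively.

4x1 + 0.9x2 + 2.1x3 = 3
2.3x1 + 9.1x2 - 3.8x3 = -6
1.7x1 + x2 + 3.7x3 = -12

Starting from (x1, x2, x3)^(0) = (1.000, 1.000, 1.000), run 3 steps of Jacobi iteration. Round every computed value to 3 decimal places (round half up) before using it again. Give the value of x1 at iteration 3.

Iteration 1:
  x1 = (3 - (0.9)·1.000 - (2.1)·1.000) / (4) = 0.000
  x2 = (-6 - (2.3)·1.000 - (-3.8)·1.000) / (9.1) = -0.495
  x3 = (-12 - (1.7)·1.000 - (1)·1.000) / (3.7) = -3.973
Iteration 2:
  x1 = (3 - (0.9)·-0.495 - (2.1)·-3.973) / (4) = 2.947
  x2 = (-6 - (2.3)·0.000 - (-3.8)·-3.973) / (9.1) = -2.318
  x3 = (-12 - (1.7)·0.000 - (1)·-0.495) / (3.7) = -3.109
Iteration 3:
  x1 = (3 - (0.9)·-2.318 - (2.1)·-3.109) / (4) = 2.904
  x2 = (-6 - (2.3)·2.947 - (-3.8)·-3.109) / (9.1) = -2.702
  x3 = (-12 - (1.7)·2.947 - (1)·-2.318) / (3.7) = -3.971

2.904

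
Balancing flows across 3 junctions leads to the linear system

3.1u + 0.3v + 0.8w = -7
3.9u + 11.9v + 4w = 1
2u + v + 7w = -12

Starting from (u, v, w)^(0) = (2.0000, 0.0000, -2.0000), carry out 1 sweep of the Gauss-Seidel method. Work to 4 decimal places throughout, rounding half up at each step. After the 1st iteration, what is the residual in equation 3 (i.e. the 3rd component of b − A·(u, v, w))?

0.0000

Iteration 1:
  u = (-7 - (0.3)·0.0000 - (0.8)·-2.0000) / (3.1) = -1.7419
  v = (1 - (3.9)·-1.7419 - (4)·-2.0000) / (11.9) = 1.3272
  w = (-12 - (2)·-1.7419 - (1)·1.3272) / (7) = -1.4062
Residual b − A·x = (-0.8733, -2.3755, 0.0000)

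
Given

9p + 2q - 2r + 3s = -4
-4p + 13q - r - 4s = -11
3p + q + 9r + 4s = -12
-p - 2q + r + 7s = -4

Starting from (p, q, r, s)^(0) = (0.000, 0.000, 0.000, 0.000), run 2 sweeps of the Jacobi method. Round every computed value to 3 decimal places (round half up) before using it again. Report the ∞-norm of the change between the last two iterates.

Iteration 1:
  p = (-4 - (2)·0.000 - (-2)·0.000 - (3)·0.000) / (9) = -0.444
  q = (-11 - (-4)·0.000 - (-1)·0.000 - (-4)·0.000) / (13) = -0.846
  r = (-12 - (3)·0.000 - (1)·0.000 - (4)·0.000) / (9) = -1.333
  s = (-4 - (-1)·0.000 - (-2)·0.000 - (1)·0.000) / (7) = -0.571
Iteration 2:
  p = (-4 - (2)·-0.846 - (-2)·-1.333 - (3)·-0.571) / (9) = -0.362
  q = (-11 - (-4)·-0.444 - (-1)·-1.333 - (-4)·-0.571) / (13) = -1.261
  r = (-12 - (3)·-0.444 - (1)·-0.846 - (4)·-0.571) / (9) = -0.838
  s = (-4 - (-1)·-0.444 - (-2)·-0.846 - (1)·-1.333) / (7) = -0.686
Change: (0.082, -0.415, 0.495, -0.115) → max |·| = 0.495

0.495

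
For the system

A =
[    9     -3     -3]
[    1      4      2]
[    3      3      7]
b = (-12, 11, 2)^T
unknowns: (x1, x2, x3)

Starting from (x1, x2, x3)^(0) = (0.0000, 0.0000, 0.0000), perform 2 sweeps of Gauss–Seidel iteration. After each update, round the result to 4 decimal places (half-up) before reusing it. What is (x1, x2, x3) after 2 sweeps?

Iteration 1:
  x1 = (-12 - (-3)·0.0000 - (-3)·0.0000) / (9) = -1.3333
  x2 = (11 - (1)·-1.3333 - (2)·0.0000) / (4) = 3.0833
  x3 = (2 - (3)·-1.3333 - (3)·3.0833) / (7) = -0.4643
Iteration 2:
  x1 = (-12 - (-3)·3.0833 - (-3)·-0.4643) / (9) = -0.4603
  x2 = (11 - (1)·-0.4603 - (2)·-0.4643) / (4) = 3.0972
  x3 = (2 - (3)·-0.4603 - (3)·3.0972) / (7) = -0.8444

(-0.4603, 3.0972, -0.8444)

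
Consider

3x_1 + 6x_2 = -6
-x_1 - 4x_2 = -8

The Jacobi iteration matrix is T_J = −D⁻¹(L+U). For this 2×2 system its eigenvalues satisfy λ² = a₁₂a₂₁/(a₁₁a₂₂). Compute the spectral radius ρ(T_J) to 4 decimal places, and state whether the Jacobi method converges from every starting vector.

0.7071

a₁₂a₂₁/(a₁₁a₂₂) = (6)·(-1) / ((3)·(-4)) = 0.500000
ρ = √|0.500000| = √0.500000 = 0.7071
ρ < 1, so Jacobi converges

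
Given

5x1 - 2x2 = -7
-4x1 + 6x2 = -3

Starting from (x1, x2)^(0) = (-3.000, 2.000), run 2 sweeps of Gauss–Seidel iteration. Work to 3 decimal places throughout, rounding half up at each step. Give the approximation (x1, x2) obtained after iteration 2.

Iteration 1:
  x1 = (-7 - (-2)·2.000) / (5) = -0.600
  x2 = (-3 - (-4)·-0.600) / (6) = -0.900
Iteration 2:
  x1 = (-7 - (-2)·-0.900) / (5) = -1.760
  x2 = (-3 - (-4)·-1.760) / (6) = -1.673

(-1.760, -1.673)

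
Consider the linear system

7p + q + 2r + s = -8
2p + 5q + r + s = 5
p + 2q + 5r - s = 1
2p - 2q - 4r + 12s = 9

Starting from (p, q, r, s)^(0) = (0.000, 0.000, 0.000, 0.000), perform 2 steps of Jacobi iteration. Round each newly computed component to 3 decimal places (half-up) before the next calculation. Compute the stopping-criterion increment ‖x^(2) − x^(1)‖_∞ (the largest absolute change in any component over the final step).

Iteration 1:
  p = (-8 - (1)·0.000 - (2)·0.000 - (1)·0.000) / (7) = -1.143
  q = (5 - (2)·0.000 - (1)·0.000 - (1)·0.000) / (5) = 1.000
  r = (1 - (1)·0.000 - (2)·0.000 - (-1)·0.000) / (5) = 0.200
  s = (9 - (2)·0.000 - (-2)·0.000 - (-4)·0.000) / (12) = 0.750
Iteration 2:
  p = (-8 - (1)·1.000 - (2)·0.200 - (1)·0.750) / (7) = -1.450
  q = (5 - (2)·-1.143 - (1)·0.200 - (1)·0.750) / (5) = 1.267
  r = (1 - (1)·-1.143 - (2)·1.000 - (-1)·0.750) / (5) = 0.179
  s = (9 - (2)·-1.143 - (-2)·1.000 - (-4)·0.200) / (12) = 1.174
Change: (-0.307, 0.267, -0.021, 0.424) → max |·| = 0.424

0.424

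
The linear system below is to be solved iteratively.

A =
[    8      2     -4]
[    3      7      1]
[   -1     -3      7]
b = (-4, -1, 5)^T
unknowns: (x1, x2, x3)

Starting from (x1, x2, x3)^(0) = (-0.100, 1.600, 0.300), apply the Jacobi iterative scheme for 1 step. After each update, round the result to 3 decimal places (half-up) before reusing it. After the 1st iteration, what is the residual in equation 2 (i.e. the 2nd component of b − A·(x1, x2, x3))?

0.865

Iteration 1:
  x1 = (-4 - (2)·1.600 - (-4)·0.300) / (8) = -0.750
  x2 = (-1 - (3)·-0.100 - (1)·0.300) / (7) = -0.143
  x3 = (5 - (-1)·-0.100 - (-3)·1.600) / (7) = 1.386
Residual b − A·x = (7.830, 0.865, -5.881)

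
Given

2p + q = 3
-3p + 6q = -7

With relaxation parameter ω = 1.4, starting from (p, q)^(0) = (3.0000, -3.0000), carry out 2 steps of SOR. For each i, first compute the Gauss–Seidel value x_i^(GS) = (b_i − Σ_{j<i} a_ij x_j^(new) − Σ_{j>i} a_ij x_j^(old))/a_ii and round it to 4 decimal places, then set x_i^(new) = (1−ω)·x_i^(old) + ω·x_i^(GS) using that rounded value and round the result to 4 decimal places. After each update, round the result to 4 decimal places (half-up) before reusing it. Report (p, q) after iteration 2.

(-0.2666, -2.4866)

Iteration 1:
  p: GS value = (3 - (1)·-3.0000) / (2) = 3.0000;  p ← (1−ω)·3.0000 + ω·3.0000 = 3.0000
  q: GS value = (-7 - (-3)·3.0000) / (6) = 0.3333;  q ← (1−ω)·-3.0000 + ω·0.3333 = 1.6666
Iteration 2:
  p: GS value = (3 - (1)·1.6666) / (2) = 0.6667;  p ← (1−ω)·3.0000 + ω·0.6667 = -0.2666
  q: GS value = (-7 - (-3)·-0.2666) / (6) = -1.3000;  q ← (1−ω)·1.6666 + ω·-1.3000 = -2.4866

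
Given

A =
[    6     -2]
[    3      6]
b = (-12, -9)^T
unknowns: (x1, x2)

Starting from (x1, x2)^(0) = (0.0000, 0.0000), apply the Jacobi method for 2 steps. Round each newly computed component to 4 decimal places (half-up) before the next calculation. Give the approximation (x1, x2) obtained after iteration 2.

(-2.5000, -0.5000)

Iteration 1:
  x1 = (-12 - (-2)·0.0000) / (6) = -2.0000
  x2 = (-9 - (3)·0.0000) / (6) = -1.5000
Iteration 2:
  x1 = (-12 - (-2)·-1.5000) / (6) = -2.5000
  x2 = (-9 - (3)·-2.0000) / (6) = -0.5000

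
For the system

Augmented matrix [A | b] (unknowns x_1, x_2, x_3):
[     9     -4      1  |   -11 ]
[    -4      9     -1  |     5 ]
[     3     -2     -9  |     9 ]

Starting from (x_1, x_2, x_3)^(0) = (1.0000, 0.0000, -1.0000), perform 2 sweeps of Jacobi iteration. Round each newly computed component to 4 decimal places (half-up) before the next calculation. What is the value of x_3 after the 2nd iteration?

Iteration 1:
  x_1 = (-11 - (-4)·0.0000 - (1)·-1.0000) / (9) = -1.1111
  x_2 = (5 - (-4)·1.0000 - (-1)·-1.0000) / (9) = 0.8889
  x_3 = (9 - (3)·1.0000 - (-2)·0.0000) / (-9) = -0.6667
Iteration 2:
  x_1 = (-11 - (-4)·0.8889 - (1)·-0.6667) / (9) = -0.7531
  x_2 = (5 - (-4)·-1.1111 - (-1)·-0.6667) / (9) = -0.0123
  x_3 = (9 - (3)·-1.1111 - (-2)·0.8889) / (-9) = -1.5679

-1.5679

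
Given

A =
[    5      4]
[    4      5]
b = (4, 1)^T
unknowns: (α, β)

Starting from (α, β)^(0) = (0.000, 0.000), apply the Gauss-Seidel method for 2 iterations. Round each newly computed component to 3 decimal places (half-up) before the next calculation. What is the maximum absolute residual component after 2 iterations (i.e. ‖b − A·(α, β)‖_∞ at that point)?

1.128

Iteration 1:
  α = (4 - (4)·0.000) / (5) = 0.800
  β = (1 - (4)·0.800) / (5) = -0.440
Iteration 2:
  α = (4 - (4)·-0.440) / (5) = 1.152
  β = (1 - (4)·1.152) / (5) = -0.722
Residual b − A·x = (1.128, 0.002); ∞-norm = 1.128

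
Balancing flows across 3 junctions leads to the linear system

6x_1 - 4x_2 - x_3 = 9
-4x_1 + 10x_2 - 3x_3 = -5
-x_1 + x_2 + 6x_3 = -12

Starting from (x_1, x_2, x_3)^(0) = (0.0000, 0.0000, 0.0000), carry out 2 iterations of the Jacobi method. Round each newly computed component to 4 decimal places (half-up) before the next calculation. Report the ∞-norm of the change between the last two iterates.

Iteration 1:
  x_1 = (9 - (-4)·0.0000 - (-1)·0.0000) / (6) = 1.5000
  x_2 = (-5 - (-4)·0.0000 - (-3)·0.0000) / (10) = -0.5000
  x_3 = (-12 - (-1)·0.0000 - (1)·0.0000) / (6) = -2.0000
Iteration 2:
  x_1 = (9 - (-4)·-0.5000 - (-1)·-2.0000) / (6) = 0.8333
  x_2 = (-5 - (-4)·1.5000 - (-3)·-2.0000) / (10) = -0.5000
  x_3 = (-12 - (-1)·1.5000 - (1)·-0.5000) / (6) = -1.6667
Change: (-0.6667, 0.0000, 0.3333) → max |·| = 0.6667

0.6667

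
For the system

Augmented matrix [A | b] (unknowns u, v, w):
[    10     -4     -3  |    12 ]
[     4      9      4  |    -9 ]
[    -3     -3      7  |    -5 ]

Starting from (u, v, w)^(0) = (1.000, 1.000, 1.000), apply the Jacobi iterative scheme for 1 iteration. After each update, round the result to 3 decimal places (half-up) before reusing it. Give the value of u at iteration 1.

1.900

Iteration 1:
  u = (12 - (-4)·1.000 - (-3)·1.000) / (10) = 1.900
  v = (-9 - (4)·1.000 - (4)·1.000) / (9) = -1.889
  w = (-5 - (-3)·1.000 - (-3)·1.000) / (7) = 0.143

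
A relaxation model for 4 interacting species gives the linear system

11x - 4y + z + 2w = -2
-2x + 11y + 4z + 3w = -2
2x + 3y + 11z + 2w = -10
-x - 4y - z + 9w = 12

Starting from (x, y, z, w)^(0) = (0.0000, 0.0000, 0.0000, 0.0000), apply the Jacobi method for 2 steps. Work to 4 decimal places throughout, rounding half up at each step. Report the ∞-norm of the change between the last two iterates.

0.2259

Iteration 1:
  x = (-2 - (-4)·0.0000 - (1)·0.0000 - (2)·0.0000) / (11) = -0.1818
  y = (-2 - (-2)·0.0000 - (4)·0.0000 - (3)·0.0000) / (11) = -0.1818
  z = (-10 - (2)·0.0000 - (3)·0.0000 - (2)·0.0000) / (11) = -0.9091
  w = (12 - (-1)·0.0000 - (-4)·0.0000 - (-1)·0.0000) / (9) = 1.3333
Iteration 2:
  x = (-2 - (-4)·-0.1818 - (1)·-0.9091 - (2)·1.3333) / (11) = -0.4077
  y = (-2 - (-2)·-0.1818 - (4)·-0.9091 - (3)·1.3333) / (11) = -0.2479
  z = (-10 - (2)·-0.1818 - (3)·-0.1818 - (2)·1.3333) / (11) = -1.0689
  w = (12 - (-1)·-0.1818 - (-4)·-0.1818 - (-1)·-0.9091) / (9) = 1.1313
Change: (-0.2259, -0.0661, -0.1598, -0.2020) → max |·| = 0.2259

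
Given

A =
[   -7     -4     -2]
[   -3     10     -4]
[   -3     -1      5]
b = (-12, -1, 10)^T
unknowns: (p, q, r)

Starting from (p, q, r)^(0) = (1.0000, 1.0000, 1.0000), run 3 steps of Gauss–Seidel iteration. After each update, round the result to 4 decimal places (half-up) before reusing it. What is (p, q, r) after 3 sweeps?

Iteration 1:
  p = (-12 - (-4)·1.0000 - (-2)·1.0000) / (-7) = 0.8571
  q = (-1 - (-3)·0.8571 - (-4)·1.0000) / (10) = 0.5571
  r = (10 - (-3)·0.8571 - (-1)·0.5571) / (5) = 2.6257
Iteration 2:
  p = (-12 - (-4)·0.5571 - (-2)·2.6257) / (-7) = 0.6457
  q = (-1 - (-3)·0.6457 - (-4)·2.6257) / (10) = 1.1440
  r = (10 - (-3)·0.6457 - (-1)·1.1440) / (5) = 2.6162
Iteration 3:
  p = (-12 - (-4)·1.1440 - (-2)·2.6162) / (-7) = 0.3131
  q = (-1 - (-3)·0.3131 - (-4)·2.6162) / (10) = 1.0404
  r = (10 - (-3)·0.3131 - (-1)·1.0404) / (5) = 2.3959

(0.3131, 1.0404, 2.3959)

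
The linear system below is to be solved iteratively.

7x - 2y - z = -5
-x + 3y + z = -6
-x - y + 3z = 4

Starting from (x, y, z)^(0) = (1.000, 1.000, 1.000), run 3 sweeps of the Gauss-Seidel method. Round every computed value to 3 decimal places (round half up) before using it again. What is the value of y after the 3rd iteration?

Iteration 1:
  x = (-5 - (-2)·1.000 - (-1)·1.000) / (7) = -0.286
  y = (-6 - (-1)·-0.286 - (1)·1.000) / (3) = -2.429
  z = (4 - (-1)·-0.286 - (-1)·-2.429) / (3) = 0.428
Iteration 2:
  x = (-5 - (-2)·-2.429 - (-1)·0.428) / (7) = -1.347
  y = (-6 - (-1)·-1.347 - (1)·0.428) / (3) = -2.592
  z = (4 - (-1)·-1.347 - (-1)·-2.592) / (3) = 0.020
Iteration 3:
  x = (-5 - (-2)·-2.592 - (-1)·0.020) / (7) = -1.452
  y = (-6 - (-1)·-1.452 - (1)·0.020) / (3) = -2.491
  z = (4 - (-1)·-1.452 - (-1)·-2.491) / (3) = 0.019

-2.491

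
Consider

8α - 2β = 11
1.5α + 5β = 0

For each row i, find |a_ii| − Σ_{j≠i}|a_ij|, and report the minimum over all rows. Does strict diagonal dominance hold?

row 1: |8| − (2) = 6
row 2: |5| − (1.5) = 3.5
minimum over rows = 3.5 → strictly diagonally dominant (convergence guaranteed)

3.5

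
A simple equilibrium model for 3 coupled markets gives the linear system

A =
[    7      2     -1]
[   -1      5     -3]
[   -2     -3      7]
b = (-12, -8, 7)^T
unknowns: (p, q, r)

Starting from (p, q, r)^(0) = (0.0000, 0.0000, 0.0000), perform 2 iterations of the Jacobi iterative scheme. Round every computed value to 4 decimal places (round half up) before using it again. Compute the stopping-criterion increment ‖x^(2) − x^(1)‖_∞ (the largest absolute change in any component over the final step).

1.1755

Iteration 1:
  p = (-12 - (2)·0.0000 - (-1)·0.0000) / (7) = -1.7143
  q = (-8 - (-1)·0.0000 - (-3)·0.0000) / (5) = -1.6000
  r = (7 - (-2)·0.0000 - (-3)·0.0000) / (7) = 1.0000
Iteration 2:
  p = (-12 - (2)·-1.6000 - (-1)·1.0000) / (7) = -1.1143
  q = (-8 - (-1)·-1.7143 - (-3)·1.0000) / (5) = -1.3429
  r = (7 - (-2)·-1.7143 - (-3)·-1.6000) / (7) = -0.1755
Change: (0.6000, 0.2571, -1.1755) → max |·| = 1.1755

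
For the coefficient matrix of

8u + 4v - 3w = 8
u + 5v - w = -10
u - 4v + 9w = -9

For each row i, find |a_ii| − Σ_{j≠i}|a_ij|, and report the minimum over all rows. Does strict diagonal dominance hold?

1

row 1: |8| − (4+3) = 1
row 2: |5| − (1+1) = 3
row 3: |9| − (1+4) = 4
minimum over rows = 1 → strictly diagonally dominant (convergence guaranteed)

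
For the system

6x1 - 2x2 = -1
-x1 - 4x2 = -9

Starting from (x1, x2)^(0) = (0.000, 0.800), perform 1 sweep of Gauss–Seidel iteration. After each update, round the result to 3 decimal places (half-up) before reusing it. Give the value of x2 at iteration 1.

2.225

Iteration 1:
  x1 = (-1 - (-2)·0.800) / (6) = 0.100
  x2 = (-9 - (-1)·0.100) / (-4) = 2.225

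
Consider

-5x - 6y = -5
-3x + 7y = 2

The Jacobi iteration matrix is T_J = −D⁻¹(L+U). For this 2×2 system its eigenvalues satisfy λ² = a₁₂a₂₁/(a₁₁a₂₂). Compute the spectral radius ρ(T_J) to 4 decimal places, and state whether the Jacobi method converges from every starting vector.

a₁₂a₂₁/(a₁₁a₂₂) = (-6)·(-3) / ((-5)·(7)) = -0.514286
ρ = √|-0.514286| = √0.514286 = 0.7171
ρ < 1, so Jacobi converges

0.7171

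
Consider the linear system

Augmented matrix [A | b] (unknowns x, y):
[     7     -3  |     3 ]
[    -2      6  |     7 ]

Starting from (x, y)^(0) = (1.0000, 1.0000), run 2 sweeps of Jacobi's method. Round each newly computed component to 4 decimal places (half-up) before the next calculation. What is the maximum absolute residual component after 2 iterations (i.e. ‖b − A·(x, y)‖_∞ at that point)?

Iteration 1:
  x = (3 - (-3)·1.0000) / (7) = 0.8571
  y = (7 - (-2)·1.0000) / (6) = 1.5000
Iteration 2:
  x = (3 - (-3)·1.5000) / (7) = 1.0714
  y = (7 - (-2)·0.8571) / (6) = 1.4524
Residual b − A·x = (-0.1426, 0.4284); ∞-norm = 0.4284

0.4284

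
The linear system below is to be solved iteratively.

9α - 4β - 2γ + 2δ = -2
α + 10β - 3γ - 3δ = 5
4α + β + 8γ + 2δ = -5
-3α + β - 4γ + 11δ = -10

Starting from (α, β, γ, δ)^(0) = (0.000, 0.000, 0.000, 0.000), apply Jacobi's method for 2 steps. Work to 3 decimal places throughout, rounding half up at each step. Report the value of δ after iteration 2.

Iteration 1:
  α = (-2 - (-4)·0.000 - (-2)·0.000 - (2)·0.000) / (9) = -0.222
  β = (5 - (1)·0.000 - (-3)·0.000 - (-3)·0.000) / (10) = 0.500
  γ = (-5 - (4)·0.000 - (1)·0.000 - (2)·0.000) / (8) = -0.625
  δ = (-10 - (-3)·0.000 - (1)·0.000 - (-4)·0.000) / (11) = -0.909
Iteration 2:
  α = (-2 - (-4)·0.500 - (-2)·-0.625 - (2)·-0.909) / (9) = 0.063
  β = (5 - (1)·-0.222 - (-3)·-0.625 - (-3)·-0.909) / (10) = 0.062
  γ = (-5 - (4)·-0.222 - (1)·0.500 - (2)·-0.909) / (8) = -0.349
  δ = (-10 - (-3)·-0.222 - (1)·0.500 - (-4)·-0.625) / (11) = -1.242

-1.242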